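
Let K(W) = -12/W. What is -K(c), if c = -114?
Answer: -2/19 ≈ -0.10526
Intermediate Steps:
-K(c) = -(-12)/(-114) = -(-12)*(-1)/114 = -1*2/19 = -2/19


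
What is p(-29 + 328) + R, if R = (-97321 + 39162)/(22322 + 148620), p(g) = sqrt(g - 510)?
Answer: -58159/170942 + I*sqrt(211) ≈ -0.34023 + 14.526*I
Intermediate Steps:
p(g) = sqrt(-510 + g)
R = -58159/170942 ≈ -0.34023
p(-29 + 328) + R = sqrt(-510 + (-29 + 328)) - 58159/170942 = sqrt(-510 + 299) - 58159/170942 = sqrt(-211) - 58159/170942 = I*sqrt(211) - 58159/170942 = -58159/170942 + I*sqrt(211)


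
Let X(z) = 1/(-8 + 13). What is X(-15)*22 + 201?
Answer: 1027/5 ≈ 205.40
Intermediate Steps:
X(z) = 1/5
X(-15)*22 + 201 = (1/5)*22 + 201 = 22/5 + 201 = 1027/5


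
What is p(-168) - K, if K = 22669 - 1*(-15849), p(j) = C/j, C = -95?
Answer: -6470929/168 ≈ -38517.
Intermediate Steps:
p(j) = -95/j
K = 38518 (K = 22669 + 15849 = 38518)
p(-168) - K = -95/(-168) - 1*38518 = -95*(-1/168) - 38518 = 95/168 - 38518 = -6470929/168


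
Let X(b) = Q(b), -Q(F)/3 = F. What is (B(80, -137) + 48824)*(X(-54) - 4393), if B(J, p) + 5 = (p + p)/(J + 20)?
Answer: -10327079803/50 ≈ -2.0654e+8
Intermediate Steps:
Q(F) = -3*F
X(b) = -3*b
B(J, p) = -5 + 2*p/(20 + J) (B(J, p) = -5 + (p + p)/(J + 20) = -5 + (2*p)/(20 + J) = -5 + 2*p/(20 + J))
(B(80, -137) + 48824)*(X(-54) - 4393) = ((-100 - 5*80 + 2*(-137))/(20 + 80) + 48824)*(-3*(-54) - 4393) = ((-100 - 400 - 274)/100 + 48824)*(162 - 4393) = ((1/100)*(-774) + 48824)*(-4231) = (-387/50 + 48824)*(-4231) = (2440813/50)*(-4231) = -10327079803/50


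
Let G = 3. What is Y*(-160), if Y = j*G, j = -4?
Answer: 1920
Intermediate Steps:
Y = -12 (Y = -4*3 = -12)
Y*(-160) = -12*(-160) = 1920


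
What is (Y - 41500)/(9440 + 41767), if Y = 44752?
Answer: 1084/17069 ≈ 0.063507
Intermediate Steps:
(Y - 41500)/(9440 + 41767) = (44752 - 41500)/(9440 + 41767) = 3252/51207 = 3252*(1/51207) = 1084/17069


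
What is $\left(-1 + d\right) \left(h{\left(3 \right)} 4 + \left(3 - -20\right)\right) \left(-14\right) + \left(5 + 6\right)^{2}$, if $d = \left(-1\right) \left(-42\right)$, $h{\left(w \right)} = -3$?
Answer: $-6193$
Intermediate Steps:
$d = 42$
$\left(-1 + d\right) \left(h{\left(3 \right)} 4 + \left(3 - -20\right)\right) \left(-14\right) + \left(5 + 6\right)^{2} = \left(-1 + 42\right) \left(\left(-3\right) 4 + \left(3 - -20\right)\right) \left(-14\right) + \left(5 + 6\right)^{2} = 41 \left(-12 + \left(3 + 20\right)\right) \left(-14\right) + 11^{2} = 41 \left(-12 + 23\right) \left(-14\right) + 121 = 41 \cdot 11 \left(-14\right) + 121 = 451 \left(-14\right) + 121 = -6314 + 121 = -6193$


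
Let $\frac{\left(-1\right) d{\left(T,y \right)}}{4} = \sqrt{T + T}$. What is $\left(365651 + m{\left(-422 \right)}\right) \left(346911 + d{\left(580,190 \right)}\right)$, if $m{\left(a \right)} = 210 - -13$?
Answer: $126925715214 - 2926992 \sqrt{290} \approx 1.2688 \cdot 10^{11}$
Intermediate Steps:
$d{\left(T,y \right)} = - 4 \sqrt{2} \sqrt{T}$ ($d{\left(T,y \right)} = - 4 \sqrt{T + T} = - 4 \sqrt{2 T} = - 4 \sqrt{2} \sqrt{T}$)
$m{\left(a \right)} = 223$ ($m{\left(a \right)} = 210 + 13 = 223$)
$\left(365651 + m{\left(-422 \right)}\right) \left(346911 + d{\left(580,190 \right)}\right) = \left(365651 + 223\right) \left(346911 - 4 \sqrt{2} \sqrt{580}\right) = 365874 \left(346911 - 4 \sqrt{2} \cdot 2 \sqrt{145}\right) = 365874 \left(346911 - 8 \sqrt{290}\right) = 126925715214 - 2926992 \sqrt{290}$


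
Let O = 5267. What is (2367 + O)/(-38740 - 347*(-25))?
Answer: -7634/30065 ≈ -0.25392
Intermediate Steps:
(2367 + O)/(-38740 - 347*(-25)) = (2367 + 5267)/(-38740 - 347*(-25)) = 7634/(-38740 + 8675) = 7634/(-30065) = 7634*(-1/30065) = -7634/30065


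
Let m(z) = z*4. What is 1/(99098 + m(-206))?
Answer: 1/98274 ≈ 1.0176e-5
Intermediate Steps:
m(z) = 4*z
1/(99098 + m(-206)) = 1/(99098 + 4*(-206)) = 1/(99098 - 824) = 1/98274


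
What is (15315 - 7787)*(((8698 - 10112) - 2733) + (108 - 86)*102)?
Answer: -14325784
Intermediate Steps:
(15315 - 7787)*(((8698 - 10112) - 2733) + (108 - 86)*102) = 7528*((-1414 - 2733) + 22*102) = 7528*(-4147 + 2244) = 7528*(-1903) = -14325784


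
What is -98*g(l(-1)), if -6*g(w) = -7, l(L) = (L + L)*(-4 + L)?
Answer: -343/3 ≈ -114.33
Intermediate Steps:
l(L) = 2*L*(-4 + L) (l(L) = (2*L)*(-4 + L) = 2*L*(-4 + L))
g(w) = 7/6 (g(w) = -⅙*(-7) = 7/6)
-98*g(l(-1)) = -98*7/6 = -343/3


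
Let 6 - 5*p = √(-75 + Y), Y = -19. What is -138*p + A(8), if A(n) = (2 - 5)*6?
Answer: -918/5 + 138*I*√94/5 ≈ -183.6 + 267.59*I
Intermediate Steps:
A(n) = -18 (A(n) = -3*6 = -18)
p = 6/5 - I*√94/5 (p = 6/5 - √(-75 - 19)/5 = 6/5 - I*√94/5 ≈ 1.2 - 1.9391*I)
-138*p + A(8) = -138*(6/5 - I*√94/5) - 18 = (-828/5 + 138*I*√94/5) - 18 = -918/5 + 138*I*√94/5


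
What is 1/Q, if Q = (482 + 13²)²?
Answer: 1/423801 ≈ 2.3596e-6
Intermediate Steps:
Q = 423801 (Q = (482 + 169)² = 651² = 423801)
1/Q = 1/423801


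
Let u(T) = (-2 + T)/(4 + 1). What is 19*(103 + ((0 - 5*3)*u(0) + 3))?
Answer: 2128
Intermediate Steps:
u(T) = -⅖ + T/5 (u(T) = (-2 + T)/5 = (-2 + T)*(⅕) = -⅖ + T/5)
19*(103 + ((0 - 5*3)*u(0) + 3)) = 19*(103 + ((0 - 5*3)*(-⅖ + (⅕)*0) + 3)) = 19*(103 + ((0 - 15)*(-⅖ + 0) + 3)) = 19*(103 + (-15*(-⅖) + 3)) = 19*(103 + (6 + 3)) = 19*(103 + 9) = 19*112 = 2128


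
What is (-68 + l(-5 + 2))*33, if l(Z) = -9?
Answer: -2541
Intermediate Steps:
(-68 + l(-5 + 2))*33 = (-68 - 9)*33 = -77*33 = -2541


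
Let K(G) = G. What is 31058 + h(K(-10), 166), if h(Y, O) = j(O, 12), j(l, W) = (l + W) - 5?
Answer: 31231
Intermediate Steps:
j(l, W) = -5 + W + l (j(l, W) = (W + l) - 5 = -5 + W + l)
h(Y, O) = 7 + O (h(Y, O) = -5 + 12 + O = 7 + O)
31058 + h(K(-10), 166) = 31058 + (7 + 166) = 31058 + 173 = 31231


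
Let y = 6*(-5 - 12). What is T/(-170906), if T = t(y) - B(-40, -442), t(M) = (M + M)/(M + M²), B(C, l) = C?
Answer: -2019/8630753 ≈ -0.00023393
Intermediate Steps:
y = -102 (y = 6*(-17) = -102)
t(M) = 2*M/(M + M²) (t(M) = (2*M)/(M + M²) = 2*M/(M + M²))
T = 4038/101 (T = 2/(1 - 102) - 1*(-40) = 2/(-101) + 40 = 2*(-1/101) + 40 = -2/101 + 40 = 4038/101 ≈ 39.980)
T/(-170906) = (4038/101)/(-170906) = (4038/101)*(-1/170906) = -2019/8630753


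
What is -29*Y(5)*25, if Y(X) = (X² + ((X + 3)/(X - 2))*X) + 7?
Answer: -98600/3 ≈ -32867.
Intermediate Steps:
Y(X) = 7 + X² + X*(3 + X)/(-2 + X) (Y(X) = (X² + ((3 + X)/(-2 + X))*X) + 7 = (X² + X*(3 + X)/(-2 + X)) + 7 = 7 + X² + X*(3 + X)/(-2 + X))
-29*Y(5)*25 = -29*(-14 + 5³ - 1*5² + 10*5)/(-2 + 5)*25 = -29*(-14 + 125 - 1*25 + 50)/3*25 = -29*(-14 + 125 - 25 + 50)/3*25 = -29*136/3*25 = -3944/3*25 = -98600/3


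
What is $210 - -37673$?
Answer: $37883$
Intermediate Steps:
$210 - -37673 = 210 + 37673 = 37883$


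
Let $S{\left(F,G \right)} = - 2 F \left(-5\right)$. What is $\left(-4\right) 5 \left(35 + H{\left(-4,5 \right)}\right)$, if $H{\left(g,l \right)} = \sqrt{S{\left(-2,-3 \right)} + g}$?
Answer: $-700 - 40 i \sqrt{6} \approx -700.0 - 97.98 i$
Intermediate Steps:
$S{\left(F,G \right)} = 10 F$
$H{\left(g,l \right)} = \sqrt{-20 + g}$ ($H{\left(g,l \right)} = \sqrt{10 \left(-2\right) + g} = \sqrt{-20 + g}$)
$\left(-4\right) 5 \left(35 + H{\left(-4,5 \right)}\right) = \left(-4\right) 5 \left(35 + \sqrt{-20 - 4}\right) = - 20 \left(35 + \sqrt{-24}\right) = - 20 \left(35 + 2 i \sqrt{6}\right) = -700 - 40 i \sqrt{6}$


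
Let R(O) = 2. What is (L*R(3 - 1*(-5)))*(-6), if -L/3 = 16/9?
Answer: 64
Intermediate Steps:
L = -16/3 (L = -48/9 = -3*16/9 = -16/3 ≈ -5.3333)
(L*R(3 - 1*(-5)))*(-6) = -16/3*2*(-6) = -32/3*(-6) = 64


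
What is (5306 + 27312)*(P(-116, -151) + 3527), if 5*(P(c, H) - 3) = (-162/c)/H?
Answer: 2521022697271/21895 ≈ 1.1514e+8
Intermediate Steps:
P(c, H) = 3 - 162/(5*H*c) (P(c, H) = 3 + ((-162/c)/H)/5 = 3 + (-162/(H*c))/5 = 3 - 162/(5*H*c))
(5306 + 27312)*(P(-116, -151) + 3527) = (5306 + 27312)*((3 - 162/5/(-151*(-116))) + 3527) = 32618*((3 - 162/5*(-1/151)*(-1/116)) + 3527) = 32618*((3 - 81/43790) + 3527) = 32618*(131289/43790 + 3527) = 32618*(154578619/43790) = 2521022697271/21895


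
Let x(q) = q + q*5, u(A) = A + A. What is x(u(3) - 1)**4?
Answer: 810000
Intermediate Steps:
u(A) = 2*A
x(q) = 6*q (x(q) = q + 5*q = 6*q)
x(u(3) - 1)**4 = (6*(2*3 - 1))**4 = (6*(6 - 1))**4 = (6*5)**4 = 30**4 = 810000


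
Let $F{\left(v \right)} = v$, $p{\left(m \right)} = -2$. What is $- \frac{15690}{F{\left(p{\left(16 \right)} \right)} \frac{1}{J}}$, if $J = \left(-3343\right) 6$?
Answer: $-157355010$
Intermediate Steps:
$J = -20058$
$- \frac{15690}{F{\left(p{\left(16 \right)} \right)} \frac{1}{J}} = - \frac{15690}{\left(-2\right) \frac{1}{-20058}} = - \frac{15690}{\left(-2\right) \left(- \frac{1}{20058}\right)} = - 15690 \frac{1}{\frac{1}{10029}} = \left(-15690\right) 10029 = -157355010$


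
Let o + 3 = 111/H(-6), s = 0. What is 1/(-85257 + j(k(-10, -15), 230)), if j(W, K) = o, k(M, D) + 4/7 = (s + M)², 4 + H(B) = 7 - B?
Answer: -3/255743 ≈ -1.1731e-5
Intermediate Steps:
H(B) = 3 - B (H(B) = -4 + (7 - B) = 3 - B)
k(M, D) = -4/7 + M² (k(M, D) = -4/7 + (0 + M)² = -4/7 + M²)
o = 28/3 (o = -3 + 111/(3 - 1*(-6)) = -3 + 111/(3 + 6) = -3 + 111/9 = -3 + 111*(⅑) = -3 + 37/3 = 28/3 ≈ 9.3333)
j(W, K) = 28/3
1/(-85257 + j(k(-10, -15), 230)) = 1/(-85257 + 28/3) = 1/(-255743/3) = -3/255743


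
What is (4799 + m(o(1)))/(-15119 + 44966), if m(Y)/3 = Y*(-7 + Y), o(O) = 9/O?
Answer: 4853/29847 ≈ 0.16260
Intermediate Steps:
m(Y) = 3*Y*(-7 + Y) (m(Y) = 3*(Y*(-7 + Y)) = 3*Y*(-7 + Y))
(4799 + m(o(1)))/(-15119 + 44966) = (4799 + 3*(9/1)*(-7 + 9/1))/(-15119 + 44966) = (4799 + 3*(9*1)*(-7 + 9*1))/29847 = (4799 + 3*9*(-7 + 9))*(1/29847) = (4799 + 3*9*2)*(1/29847) = (4799 + 54)*(1/29847) = 4853*(1/29847) = 4853/29847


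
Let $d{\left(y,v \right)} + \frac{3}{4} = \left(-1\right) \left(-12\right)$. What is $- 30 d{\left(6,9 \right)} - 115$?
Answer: $- \frac{905}{2} \approx -452.5$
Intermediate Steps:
$d{\left(y,v \right)} = \frac{45}{4}$ ($d{\left(y,v \right)} = - \frac{3}{4} - -12 = - \frac{3}{4} + 12 = \frac{45}{4}$)
$- 30 d{\left(6,9 \right)} - 115 = \left(-30\right) \frac{45}{4} - 115 = - \frac{675}{2} - 115 = - \frac{905}{2}$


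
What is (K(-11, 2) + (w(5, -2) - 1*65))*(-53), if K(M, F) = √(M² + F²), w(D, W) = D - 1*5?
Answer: 3445 - 265*√5 ≈ 2852.4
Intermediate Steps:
w(D, W) = -5 + D (w(D, W) = D - 5 = -5 + D)
K(M, F) = √(F² + M²)
(K(-11, 2) + (w(5, -2) - 1*65))*(-53) = (√(2² + (-11)²) + ((-5 + 5) - 1*65))*(-53) = (√(4 + 121) + (0 - 65))*(-53) = (√125 - 65)*(-53) = (5*√5 - 65)*(-53) = (-65 + 5*√5)*(-53) = 3445 - 265*√5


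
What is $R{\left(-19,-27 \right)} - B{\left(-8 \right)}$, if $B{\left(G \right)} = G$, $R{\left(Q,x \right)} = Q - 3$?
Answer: $-14$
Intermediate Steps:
$R{\left(Q,x \right)} = -3 + Q$
$R{\left(-19,-27 \right)} - B{\left(-8 \right)} = \left(-3 - 19\right) - -8 = -22 + 8 = -14$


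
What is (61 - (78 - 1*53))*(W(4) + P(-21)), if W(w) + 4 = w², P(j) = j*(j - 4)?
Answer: 19332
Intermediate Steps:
P(j) = j*(-4 + j)
W(w) = -4 + w²
(61 - (78 - 1*53))*(W(4) + P(-21)) = (61 - (78 - 1*53))*((-4 + 4²) - 21*(-4 - 21)) = (61 - (78 - 53))*((-4 + 16) - 21*(-25)) = (61 - 1*25)*(12 + 525) = (61 - 25)*537 = 36*537 = 19332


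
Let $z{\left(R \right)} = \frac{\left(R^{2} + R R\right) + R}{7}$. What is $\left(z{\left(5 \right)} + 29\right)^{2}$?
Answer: $\frac{66564}{49} \approx 1358.4$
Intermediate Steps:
$z{\left(R \right)} = \frac{R}{7} + \frac{2 R^{2}}{7}$ ($z{\left(R \right)} = \left(\left(R^{2} + R^{2}\right) + R\right) \frac{1}{7} = \left(2 R^{2} + R\right) \frac{1}{7} = \left(R + 2 R^{2}\right) \frac{1}{7} = \frac{R}{7} + \frac{2 R^{2}}{7}$)
$\left(z{\left(5 \right)} + 29\right)^{2} = \left(\frac{1}{7} \cdot 5 \left(1 + 2 \cdot 5\right) + 29\right)^{2} = \left(\frac{1}{7} \cdot 5 \left(1 + 10\right) + 29\right)^{2} = \left(\frac{1}{7} \cdot 5 \cdot 11 + 29\right)^{2} = \left(\frac{55}{7} + 29\right)^{2} = \left(\frac{258}{7}\right)^{2} = \frac{66564}{49}$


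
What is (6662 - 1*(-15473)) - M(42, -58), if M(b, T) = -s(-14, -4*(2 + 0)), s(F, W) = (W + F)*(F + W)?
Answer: 22619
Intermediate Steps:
s(F, W) = (F + W)**2 (s(F, W) = (F + W)*(F + W) = (F + W)**2)
M(b, T) = -484 (M(b, T) = -(-14 - 4*(2 + 0))**2 = -(-14 - 4*2)**2 = -(-14 - 8)**2 = -1*(-22)**2 = -1*484 = -484)
(6662 - 1*(-15473)) - M(42, -58) = (6662 - 1*(-15473)) - 1*(-484) = (6662 + 15473) + 484 = 22135 + 484 = 22619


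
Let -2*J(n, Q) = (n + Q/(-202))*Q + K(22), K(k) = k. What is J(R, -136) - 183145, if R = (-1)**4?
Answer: -18487264/101 ≈ -1.8304e+5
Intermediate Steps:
R = 1
J(n, Q) = -11 - Q*(n - Q/202)/2 (J(n, Q) = -((n + Q/(-202))*Q + 22)/2 = -((n + Q*(-1/202))*Q + 22)/2 = -((n - Q/202)*Q + 22)/2 = -(Q*(n - Q/202) + 22)/2 = -(22 + Q*(n - Q/202))/2 = -11 - Q*(n - Q/202)/2)
J(R, -136) - 183145 = (-11 + (1/404)*(-136)**2 - 1/2*(-136)*1) - 183145 = (-11 + (1/404)*18496 + 68) - 183145 = (-11 + 4624/101 + 68) - 183145 = 10381/101 - 183145 = -18487264/101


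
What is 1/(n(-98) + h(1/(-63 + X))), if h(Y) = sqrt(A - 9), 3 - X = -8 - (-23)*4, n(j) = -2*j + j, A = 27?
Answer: 49/4793 - 3*sqrt(2)/9586 ≈ 0.0097807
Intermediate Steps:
n(j) = -j
X = -81 (X = 3 - (-8 - (-23)*4) = 3 - (-8 - 1*(-92)) = 3 - (-8 + 92) = 3 - 1*84 = 3 - 84 = -81)
h(Y) = 3*sqrt(2) (h(Y) = sqrt(27 - 9) = sqrt(18) = 3*sqrt(2))
1/(n(-98) + h(1/(-63 + X))) = 1/(-1*(-98) + 3*sqrt(2)) = 1/(98 + 3*sqrt(2))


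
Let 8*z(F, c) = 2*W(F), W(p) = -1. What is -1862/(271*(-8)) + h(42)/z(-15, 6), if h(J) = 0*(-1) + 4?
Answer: -16413/1084 ≈ -15.141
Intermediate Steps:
z(F, c) = -¼ (z(F, c) = (2*(-1))/8 = (⅛)*(-2) = -¼)
h(J) = 4 (h(J) = 0 + 4 = 4)
-1862/(271*(-8)) + h(42)/z(-15, 6) = -1862/(271*(-8)) + 4/(-¼) = -1862/(-2168) + 4*(-4) = -1862*(-1/2168) - 16 = 931/1084 - 16 = -16413/1084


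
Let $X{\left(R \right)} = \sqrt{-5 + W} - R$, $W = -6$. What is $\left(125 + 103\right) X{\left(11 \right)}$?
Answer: $-2508 + 228 i \sqrt{11} \approx -2508.0 + 756.19 i$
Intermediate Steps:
$X{\left(R \right)} = - R + i \sqrt{11}$ ($X{\left(R \right)} = \sqrt{-5 - 6} - R = \sqrt{-11} - R = i \sqrt{11} - R = - R + i \sqrt{11}$)
$\left(125 + 103\right) X{\left(11 \right)} = \left(125 + 103\right) \left(\left(-1\right) 11 + i \sqrt{11}\right) = 228 \left(-11 + i \sqrt{11}\right) = -2508 + 228 i \sqrt{11}$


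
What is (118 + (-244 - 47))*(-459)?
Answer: 79407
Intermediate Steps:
(118 + (-244 - 47))*(-459) = (118 - 291)*(-459) = -173*(-459) = 79407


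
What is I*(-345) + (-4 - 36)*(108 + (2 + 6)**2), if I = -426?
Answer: 140090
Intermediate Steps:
I*(-345) + (-4 - 36)*(108 + (2 + 6)**2) = -426*(-345) + (-4 - 36)*(108 + (2 + 6)**2) = 146970 - 40*(108 + 8**2) = 146970 - 40*(108 + 64) = 146970 - 40*172 = 146970 - 6880 = 140090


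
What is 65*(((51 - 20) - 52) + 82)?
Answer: 3965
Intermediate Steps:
65*(((51 - 20) - 52) + 82) = 65*((31 - 52) + 82) = 65*(-21 + 82) = 65*61 = 3965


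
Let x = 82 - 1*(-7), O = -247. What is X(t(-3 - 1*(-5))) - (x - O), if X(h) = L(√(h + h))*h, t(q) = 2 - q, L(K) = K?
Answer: -336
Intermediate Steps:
x = 89 (x = 82 + 7 = 89)
X(h) = √2*h^(3/2) (X(h) = √(h + h)*h = √(2*h)*h = (√2*√h)*h = √2*h^(3/2))
X(t(-3 - 1*(-5))) - (x - O) = √2*(2 - (-3 - 1*(-5)))^(3/2) - (89 - 1*(-247)) = √2*(2 - (-3 + 5))^(3/2) - (89 + 247) = √2*(2 - 1*2)^(3/2) - 1*336 = √2*(2 - 2)^(3/2) - 336 = √2*0^(3/2) - 336 = √2*0 - 336 = 0 - 336 = -336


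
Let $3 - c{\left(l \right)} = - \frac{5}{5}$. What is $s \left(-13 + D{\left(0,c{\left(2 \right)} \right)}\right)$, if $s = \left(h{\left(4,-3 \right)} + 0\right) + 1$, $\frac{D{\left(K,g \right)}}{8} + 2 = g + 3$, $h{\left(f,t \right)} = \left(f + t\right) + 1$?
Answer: $81$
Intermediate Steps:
$h{\left(f,t \right)} = 1 + f + t$
$c{\left(l \right)} = 4$ ($c{\left(l \right)} = 3 - - \frac{5}{5} = 3 - \left(-5\right) \frac{1}{5} = 3 - -1 = 3 + 1 = 4$)
$D{\left(K,g \right)} = 8 + 8 g$ ($D{\left(K,g \right)} = -16 + 8 \left(g + 3\right) = -16 + 8 \left(3 + g\right) = -16 + \left(24 + 8 g\right) = 8 + 8 g$)
$s = 3$ ($s = \left(\left(1 + 4 - 3\right) + 0\right) + 1 = \left(2 + 0\right) + 1 = 2 + 1 = 3$)
$s \left(-13 + D{\left(0,c{\left(2 \right)} \right)}\right) = 3 \left(-13 + \left(8 + 8 \cdot 4\right)\right) = 3 \left(-13 + \left(8 + 32\right)\right) = 3 \left(-13 + 40\right) = 3 \cdot 27 = 81$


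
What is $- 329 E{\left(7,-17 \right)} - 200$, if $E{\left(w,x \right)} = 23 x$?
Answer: $128439$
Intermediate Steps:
$- 329 E{\left(7,-17 \right)} - 200 = - 329 \cdot 23 \left(-17\right) - 200 = \left(-329\right) \left(-391\right) - 200 = 128639 - 200 = 128439$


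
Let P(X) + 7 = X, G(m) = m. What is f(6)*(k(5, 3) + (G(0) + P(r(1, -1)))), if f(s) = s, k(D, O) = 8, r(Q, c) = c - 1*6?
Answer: -36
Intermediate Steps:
r(Q, c) = -6 + c (r(Q, c) = c - 6 = -6 + c)
P(X) = -7 + X
f(6)*(k(5, 3) + (G(0) + P(r(1, -1)))) = 6*(8 + (0 + (-7 + (-6 - 1)))) = 6*(8 + (0 + (-7 - 7))) = 6*(8 + (0 - 14)) = 6*(8 - 14) = 6*(-6) = -36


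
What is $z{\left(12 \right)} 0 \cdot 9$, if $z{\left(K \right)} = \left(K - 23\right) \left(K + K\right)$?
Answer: $0$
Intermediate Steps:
$z{\left(K \right)} = 2 K \left(-23 + K\right)$ ($z{\left(K \right)} = \left(-23 + K\right) 2 K = 2 K \left(-23 + K\right)$)
$z{\left(12 \right)} 0 \cdot 9 = 2 \cdot 12 \left(-23 + 12\right) 0 \cdot 9 = 2 \cdot 12 \left(-11\right) 0 = \left(-264\right) 0 = 0$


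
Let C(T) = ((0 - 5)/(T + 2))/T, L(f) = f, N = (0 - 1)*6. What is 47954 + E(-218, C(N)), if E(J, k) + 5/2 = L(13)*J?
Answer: 90235/2 ≈ 45118.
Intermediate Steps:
N = -6 (N = -1*6 = -6)
C(T) = -5/(T*(2 + T)) (C(T) = (-5/(2 + T))/T = -5/(T*(2 + T)))
E(J, k) = -5/2 + 13*J
47954 + E(-218, C(N)) = 47954 + (-5/2 + 13*(-218)) = 47954 + (-5/2 - 2834) = 47954 - 5673/2 = 90235/2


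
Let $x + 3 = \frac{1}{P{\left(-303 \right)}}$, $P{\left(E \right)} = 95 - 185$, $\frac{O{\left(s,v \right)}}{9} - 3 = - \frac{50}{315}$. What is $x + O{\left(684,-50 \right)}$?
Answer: $\frac{14213}{630} \approx 22.56$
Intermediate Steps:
$O{\left(s,v \right)} = \frac{179}{7}$ ($O{\left(s,v \right)} = 27 + 9 \left(- \frac{50}{315}\right) = 27 + 9 \left(\left(-50\right) \frac{1}{315}\right) = 27 + 9 \left(- \frac{10}{63}\right) = 27 - \frac{10}{7} = \frac{179}{7}$)
$P{\left(E \right)} = -90$
$x = - \frac{271}{90}$ ($x = -3 + \frac{1}{-90} = -3 - \frac{1}{90} = - \frac{271}{90} \approx -3.0111$)
$x + O{\left(684,-50 \right)} = - \frac{271}{90} + \frac{179}{7} = \frac{14213}{630}$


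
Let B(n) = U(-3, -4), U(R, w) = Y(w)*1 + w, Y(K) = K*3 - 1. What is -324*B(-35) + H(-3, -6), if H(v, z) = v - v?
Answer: 5508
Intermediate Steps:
Y(K) = -1 + 3*K (Y(K) = 3*K - 1 = -1 + 3*K)
H(v, z) = 0
U(R, w) = -1 + 4*w (U(R, w) = (-1 + 3*w)*1 + w = (-1 + 3*w) + w = -1 + 4*w)
B(n) = -17 (B(n) = -1 + 4*(-4) = -1 - 16 = -17)
-324*B(-35) + H(-3, -6) = -324*(-17) + 0 = 5508 + 0 = 5508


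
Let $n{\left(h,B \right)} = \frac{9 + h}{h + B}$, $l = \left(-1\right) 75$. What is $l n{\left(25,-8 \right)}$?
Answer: $-150$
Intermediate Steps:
$l = -75$
$n{\left(h,B \right)} = \frac{9 + h}{B + h}$
$l n{\left(25,-8 \right)} = - 75 \frac{9 + 25}{-8 + 25} = - 75 \cdot \frac{1}{17} \cdot 34 = \left(-75\right) 2 = -150$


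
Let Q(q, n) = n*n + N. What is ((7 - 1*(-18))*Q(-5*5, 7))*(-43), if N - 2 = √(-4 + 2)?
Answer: -54825 - 1075*I*√2 ≈ -54825.0 - 1520.3*I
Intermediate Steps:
N = 2 + I*√2 (N = 2 + √(-4 + 2) = 2 + √(-2) = 2 + I*√2 ≈ 2.0 + 1.4142*I)
Q(q, n) = 2 + n² + I*√2 (Q(q, n) = n*n + (2 + I*√2) = n² + (2 + I*√2) = 2 + n² + I*√2)
((7 - 1*(-18))*Q(-5*5, 7))*(-43) = ((7 - 1*(-18))*(2 + 7² + I*√2))*(-43) = ((7 + 18)*(2 + 49 + I*√2))*(-43) = (25*(51 + I*√2))*(-43) = (1275 + 25*I*√2)*(-43) = -54825 - 1075*I*√2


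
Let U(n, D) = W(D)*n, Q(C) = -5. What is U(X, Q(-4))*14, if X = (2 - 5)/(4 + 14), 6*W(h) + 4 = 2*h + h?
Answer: 133/18 ≈ 7.3889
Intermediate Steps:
W(h) = -⅔ + h/2 (W(h) = -⅔ + (2*h + h)/6 = -⅔ + (3*h)/6 = -⅔ + h/2)
X = -⅙ (X = -3/18 = -3*1/18 = -⅙ ≈ -0.16667)
U(n, D) = n*(-⅔ + D/2) (U(n, D) = (-⅔ + D/2)*n = n*(-⅔ + D/2))
U(X, Q(-4))*14 = ((⅙)*(-⅙)*(-4 + 3*(-5)))*14 = ((⅙)*(-⅙)*(-4 - 15))*14 = ((⅙)*(-⅙)*(-19))*14 = (19/36)*14 = 133/18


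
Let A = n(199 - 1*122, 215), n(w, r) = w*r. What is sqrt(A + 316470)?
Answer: 5*sqrt(13321) ≈ 577.08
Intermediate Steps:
n(w, r) = r*w
A = 16555 (A = 215*(199 - 1*122) = 215*(199 - 122) = 215*77 = 16555)
sqrt(A + 316470) = sqrt(16555 + 316470) = sqrt(333025) = 5*sqrt(13321)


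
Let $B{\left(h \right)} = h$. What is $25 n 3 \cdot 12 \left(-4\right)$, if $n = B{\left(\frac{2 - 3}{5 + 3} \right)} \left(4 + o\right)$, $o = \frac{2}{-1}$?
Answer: $900$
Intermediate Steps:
$o = -2$ ($o = 2 \left(-1\right) = -2$)
$n = - \frac{1}{4}$ ($n = \frac{2 - 3}{5 + 3} \left(4 - 2\right) = - \frac{1}{8} \cdot 2 = \left(-1\right) \frac{1}{8} \cdot 2 = \left(- \frac{1}{8}\right) 2 = - \frac{1}{4} \approx -0.25$)
$25 n 3 \cdot 12 \left(-4\right) = 25 \left(- \frac{1}{4}\right) 3 \cdot 12 \left(-4\right) = \left(- \frac{25}{4}\right) 36 \left(-4\right) = \left(-225\right) \left(-4\right) = 900$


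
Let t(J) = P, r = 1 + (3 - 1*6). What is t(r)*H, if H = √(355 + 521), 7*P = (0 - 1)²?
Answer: 2*√219/7 ≈ 4.2282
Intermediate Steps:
P = ⅐ (P = (0 - 1)²/7 = (⅐)*(-1)² = (⅐)*1 = ⅐ ≈ 0.14286)
r = -2 (r = 1 + (3 - 6) = 1 - 3 = -2)
t(J) = ⅐
H = 2*√219 (H = √876 = 2*√219 ≈ 29.597)
t(r)*H = (2*√219)/7 = 2*√219/7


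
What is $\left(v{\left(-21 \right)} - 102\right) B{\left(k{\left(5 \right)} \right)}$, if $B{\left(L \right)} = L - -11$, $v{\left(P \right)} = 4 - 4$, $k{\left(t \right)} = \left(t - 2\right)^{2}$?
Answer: $-2040$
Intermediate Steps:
$k{\left(t \right)} = \left(-2 + t\right)^{2}$
$v{\left(P \right)} = 0$
$B{\left(L \right)} = 11 + L$ ($B{\left(L \right)} = L + 11 = 11 + L$)
$\left(v{\left(-21 \right)} - 102\right) B{\left(k{\left(5 \right)} \right)} = \left(0 - 102\right) \left(11 + \left(-2 + 5\right)^{2}\right) = - 102 \left(11 + 3^{2}\right) = - 102 \left(11 + 9\right) = \left(-102\right) 20 = -2040$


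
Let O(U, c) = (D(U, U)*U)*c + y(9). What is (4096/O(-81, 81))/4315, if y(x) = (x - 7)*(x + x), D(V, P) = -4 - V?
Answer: -4096/2179769715 ≈ -1.8791e-6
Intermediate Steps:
y(x) = 2*x*(-7 + x) (y(x) = (-7 + x)*(2*x) = 2*x*(-7 + x))
O(U, c) = 36 + U*c*(-4 - U) (O(U, c) = ((-4 - U)*U)*c + 2*9*(-7 + 9) = (U*(-4 - U))*c + 2*9*2 = U*c*(-4 - U) + 36 = 36 + U*c*(-4 - U))
(4096/O(-81, 81))/4315 = (4096/(36 - 1*(-81)*81*(4 - 81)))/4315 = (4096/(36 - 1*(-81)*81*(-77)))*(1/4315) = (4096/(36 - 505197))*(1/4315) = (4096/(-505161))*(1/4315) = (4096*(-1/505161))*(1/4315) = -4096/505161*1/4315 = -4096/2179769715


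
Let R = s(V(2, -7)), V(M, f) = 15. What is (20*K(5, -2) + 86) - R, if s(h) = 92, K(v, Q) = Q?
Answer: -46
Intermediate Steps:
R = 92
(20*K(5, -2) + 86) - R = (20*(-2) + 86) - 1*92 = (-40 + 86) - 92 = 46 - 92 = -46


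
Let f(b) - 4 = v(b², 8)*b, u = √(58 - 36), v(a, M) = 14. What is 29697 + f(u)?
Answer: 29701 + 14*√22 ≈ 29767.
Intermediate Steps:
u = √22 ≈ 4.6904
f(b) = 4 + 14*b
29697 + f(u) = 29697 + (4 + 14*√22) = 29701 + 14*√22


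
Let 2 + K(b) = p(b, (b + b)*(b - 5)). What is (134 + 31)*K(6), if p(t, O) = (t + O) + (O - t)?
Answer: 3630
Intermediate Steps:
p(t, O) = 2*O (p(t, O) = (O + t) + (O - t) = 2*O)
K(b) = -2 + 4*b*(-5 + b) (K(b) = -2 + 2*((b + b)*(b - 5)) = -2 + 2*((2*b)*(-5 + b)) = -2 + 2*(2*b*(-5 + b)) = -2 + 4*b*(-5 + b))
(134 + 31)*K(6) = (134 + 31)*(-2 + 4*6*(-5 + 6)) = 165*(-2 + 4*6*1) = 165*(-2 + 24) = 165*22 = 3630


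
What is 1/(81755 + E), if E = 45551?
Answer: 1/127306 ≈ 7.8551e-6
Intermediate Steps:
1/(81755 + E) = 1/(81755 + 45551) = 1/127306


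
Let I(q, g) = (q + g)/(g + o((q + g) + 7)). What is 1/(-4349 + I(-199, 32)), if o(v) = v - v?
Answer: -32/139335 ≈ -0.00022966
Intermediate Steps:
o(v) = 0
I(q, g) = (g + q)/g (I(q, g) = (q + g)/(g + 0) = (g + q)/g)
1/(-4349 + I(-199, 32)) = 1/(-4349 + (32 - 199)/32) = 1/(-4349 + (1/32)*(-167)) = 1/(-4349 - 167/32) = 1/(-139335/32) = -32/139335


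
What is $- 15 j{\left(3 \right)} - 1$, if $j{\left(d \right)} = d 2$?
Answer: $-91$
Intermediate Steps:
$j{\left(d \right)} = 2 d$
$- 15 j{\left(3 \right)} - 1 = - 15 \cdot 2 \cdot 3 - 1 = \left(-15\right) 6 - 1 = -90 - 1 = -91$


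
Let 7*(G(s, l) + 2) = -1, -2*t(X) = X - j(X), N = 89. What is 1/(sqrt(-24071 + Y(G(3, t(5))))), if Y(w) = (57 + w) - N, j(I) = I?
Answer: -I*sqrt(73822)/42184 ≈ -0.0064409*I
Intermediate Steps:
t(X) = 0 (t(X) = -(X - X)/2 = -1/2*0 = 0)
G(s, l) = -15/7 (G(s, l) = -2 + (1/7)*(-1) = -2 - 1/7 = -15/7)
Y(w) = -32 + w (Y(w) = (57 + w) - 1*89 = (57 + w) - 89 = -32 + w)
1/(sqrt(-24071 + Y(G(3, t(5))))) = 1/(sqrt(-24071 + (-32 - 15/7))) = 1/(sqrt(-24071 - 239/7)) = 1/(sqrt(-168736/7)) = 1/(4*I*sqrt(73822)/7) = -I*sqrt(73822)/42184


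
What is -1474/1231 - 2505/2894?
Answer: -7349411/3562514 ≈ -2.0630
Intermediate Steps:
-1474/1231 - 2505/2894 = -7349411/3562514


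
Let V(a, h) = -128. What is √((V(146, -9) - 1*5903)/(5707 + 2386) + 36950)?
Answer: 3*√268894707963/8093 ≈ 192.22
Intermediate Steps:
√((V(146, -9) - 1*5903)/(5707 + 2386) + 36950) = √((-128 - 1*5903)/(5707 + 2386) + 36950) = √((-128 - 5903)/8093 + 36950) = √(-6031*1/8093 + 36950) = √(-6031/8093 + 36950) = √(299030319/8093) = 3*√268894707963/8093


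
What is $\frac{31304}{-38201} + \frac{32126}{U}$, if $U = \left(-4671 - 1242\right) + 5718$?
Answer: $- \frac{1233349606}{7449195} \approx -165.57$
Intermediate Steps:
$U = -195$ ($U = -5913 + 5718 = -195$)
$\frac{31304}{-38201} + \frac{32126}{U} = \frac{31304}{-38201} + \frac{32126}{-195} = 31304 \left(- \frac{1}{38201}\right) + 32126 \left(- \frac{1}{195}\right) = - \frac{31304}{38201} - \frac{32126}{195} = - \frac{1233349606}{7449195}$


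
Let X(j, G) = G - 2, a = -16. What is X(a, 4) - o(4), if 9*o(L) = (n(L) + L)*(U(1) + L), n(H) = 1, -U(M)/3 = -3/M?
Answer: -47/9 ≈ -5.2222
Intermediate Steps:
U(M) = 9/M (U(M) = -(-9)/M = 9/M)
X(j, G) = -2 + G
o(L) = (1 + L)*(9 + L)/9 (o(L) = ((1 + L)*(9/1 + L))/9 = ((1 + L)*(9*1 + L))/9 = ((1 + L)*(9 + L))/9 = (1 + L)*(9 + L)/9)
X(a, 4) - o(4) = (-2 + 4) - (1 + (⅑)*4² + (10/9)*4) = 2 - (1 + (⅑)*16 + 40/9) = 2 - (1 + 16/9 + 40/9) = 2 - 1*65/9 = 2 - 65/9 = -47/9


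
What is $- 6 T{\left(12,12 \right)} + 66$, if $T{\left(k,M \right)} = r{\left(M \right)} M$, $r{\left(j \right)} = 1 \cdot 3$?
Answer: $-150$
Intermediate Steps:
$r{\left(j \right)} = 3$
$T{\left(k,M \right)} = 3 M$
$- 6 T{\left(12,12 \right)} + 66 = - 6 \cdot 3 \cdot 12 + 66 = \left(-6\right) 36 + 66 = -216 + 66 = -150$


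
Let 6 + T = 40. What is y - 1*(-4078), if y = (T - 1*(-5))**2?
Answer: 5599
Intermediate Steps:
T = 34 (T = -6 + 40 = 34)
y = 1521 (y = (34 - 1*(-5))**2 = (34 + 5)**2 = 39**2 = 1521)
y - 1*(-4078) = 1521 - 1*(-4078) = 1521 + 4078 = 5599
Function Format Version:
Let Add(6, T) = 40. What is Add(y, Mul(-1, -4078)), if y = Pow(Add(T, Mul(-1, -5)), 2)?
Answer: 5599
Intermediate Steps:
T = 34 (T = Add(-6, 40) = 34)
y = 1521 (y = Pow(Add(34, Mul(-1, -5)), 2) = Pow(Add(34, 5), 2) = Pow(39, 2) = 1521)
Add(y, Mul(-1, -4078)) = Add(1521, Mul(-1, -4078)) = Add(1521, 4078) = 5599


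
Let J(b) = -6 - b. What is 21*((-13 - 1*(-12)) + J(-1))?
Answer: -126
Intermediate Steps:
21*((-13 - 1*(-12)) + J(-1)) = 21*((-13 - 1*(-12)) + (-6 - 1*(-1))) = 21*((-13 + 12) + (-6 + 1)) = 21*(-1 - 5) = 21*(-6) = -126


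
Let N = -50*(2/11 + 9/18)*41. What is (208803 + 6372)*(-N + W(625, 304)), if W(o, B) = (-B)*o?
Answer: -446407434375/11 ≈ -4.0583e+10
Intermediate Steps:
W(o, B) = -B*o
N = -15375/11 (N = -50*(2*(1/11) + 9*(1/18))*41 = -50*(2/11 + ½)*41 = -50*15/22*41 = -375/11*41 = -15375/11 ≈ -1397.7)
(208803 + 6372)*(-N + W(625, 304)) = (208803 + 6372)*(-1*(-15375/11) - 1*304*625) = 215175*(15375/11 - 190000) = 215175*(-2074625/11) = -446407434375/11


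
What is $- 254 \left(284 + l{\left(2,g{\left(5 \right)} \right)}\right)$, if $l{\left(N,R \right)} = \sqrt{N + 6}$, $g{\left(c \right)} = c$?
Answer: $-72136 - 508 \sqrt{2} \approx -72854.0$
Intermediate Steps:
$l{\left(N,R \right)} = \sqrt{6 + N}$
$- 254 \left(284 + l{\left(2,g{\left(5 \right)} \right)}\right) = - 254 \left(284 + \sqrt{6 + 2}\right) = - 254 \left(284 + \sqrt{8}\right) = - 254 \left(284 + 2 \sqrt{2}\right) = -72136 - 508 \sqrt{2}$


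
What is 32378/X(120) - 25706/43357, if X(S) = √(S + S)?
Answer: -25706/43357 + 16189*√15/30 ≈ 2089.4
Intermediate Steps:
X(S) = √2*√S (X(S) = √(2*S) = √2*√S)
32378/X(120) - 25706/43357 = 32378/((√2*√120)) - 25706/43357 = 32378/((√2*(2*√30))) - 25706*1/43357 = 32378/((4*√15)) - 25706/43357 = 32378*(√15/60) - 25706/43357 = 16189*√15/30 - 25706/43357 = -25706/43357 + 16189*√15/30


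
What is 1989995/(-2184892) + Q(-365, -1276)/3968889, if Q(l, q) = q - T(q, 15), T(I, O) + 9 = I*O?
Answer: -7859018690839/8671593824988 ≈ -0.90629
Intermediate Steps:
T(I, O) = -9 + I*O
Q(l, q) = 9 - 14*q (Q(l, q) = q - (-9 + q*15) = q - (-9 + 15*q) = q + (9 - 15*q) = 9 - 14*q)
1989995/(-2184892) + Q(-365, -1276)/3968889 = 1989995/(-2184892) + (9 - 14*(-1276))/3968889 = 1989995*(-1/2184892) + (9 + 17864)*(1/3968889) = -1989995/2184892 + 17873*(1/3968889) = -1989995/2184892 + 17873/3968889 = -7859018690839/8671593824988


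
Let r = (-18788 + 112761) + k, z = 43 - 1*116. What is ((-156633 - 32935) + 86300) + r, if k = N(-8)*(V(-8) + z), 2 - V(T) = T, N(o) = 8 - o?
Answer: -10303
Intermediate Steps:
V(T) = 2 - T
z = -73 (z = 43 - 116 = -73)
k = -1008 (k = (8 - 1*(-8))*((2 - 1*(-8)) - 73) = (8 + 8)*((2 + 8) - 73) = 16*(10 - 73) = 16*(-63) = -1008)
r = 92965 (r = (-18788 + 112761) - 1008 = 93973 - 1008 = 92965)
((-156633 - 32935) + 86300) + r = ((-156633 - 32935) + 86300) + 92965 = (-189568 + 86300) + 92965 = -103268 + 92965 = -10303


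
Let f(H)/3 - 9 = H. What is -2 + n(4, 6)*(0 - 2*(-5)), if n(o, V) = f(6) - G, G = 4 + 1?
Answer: 398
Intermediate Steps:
f(H) = 27 + 3*H
G = 5
n(o, V) = 40 (n(o, V) = (27 + 3*6) - 1*5 = (27 + 18) - 5 = 45 - 5 = 40)
-2 + n(4, 6)*(0 - 2*(-5)) = -2 + 40*(0 - 2*(-5)) = -2 + 40*(0 + 10) = -2 + 40*10 = -2 + 400 = 398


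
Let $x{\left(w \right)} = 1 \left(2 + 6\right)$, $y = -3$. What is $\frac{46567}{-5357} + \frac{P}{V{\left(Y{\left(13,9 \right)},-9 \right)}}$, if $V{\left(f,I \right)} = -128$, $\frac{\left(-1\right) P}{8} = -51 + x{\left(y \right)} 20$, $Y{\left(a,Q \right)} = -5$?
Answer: $- \frac{161159}{85712} \approx -1.8802$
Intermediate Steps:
$x{\left(w \right)} = 8$ ($x{\left(w \right)} = 1 \cdot 8 = 8$)
$P = -872$ ($P = - 8 \left(-51 + 8 \cdot 20\right) = - 8 \left(-51 + 160\right) = \left(-8\right) 109 = -872$)
$\frac{46567}{-5357} + \frac{P}{V{\left(Y{\left(13,9 \right)},-9 \right)}} = \frac{46567}{-5357} - \frac{872}{-128} = 46567 \left(- \frac{1}{5357}\right) - - \frac{109}{16} = - \frac{46567}{5357} + \frac{109}{16} = - \frac{161159}{85712}$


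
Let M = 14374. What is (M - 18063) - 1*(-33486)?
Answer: 29797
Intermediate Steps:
(M - 18063) - 1*(-33486) = (14374 - 18063) - 1*(-33486) = -3689 + 33486 = 29797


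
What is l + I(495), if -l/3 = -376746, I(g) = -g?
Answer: 1129743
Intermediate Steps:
l = 1130238 (l = -3*(-376746) = 1130238)
l + I(495) = 1130238 - 1*495 = 1130238 - 495 = 1129743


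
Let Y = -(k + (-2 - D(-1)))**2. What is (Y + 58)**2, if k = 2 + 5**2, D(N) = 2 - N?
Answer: 181476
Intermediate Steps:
k = 27 (k = 2 + 25 = 27)
Y = -484 (Y = -(27 + (-2 - (2 - 1*(-1))))**2 = -(27 + (-2 - (2 + 1)))**2 = -(27 + (-2 - 1*3))**2 = -(27 + (-2 - 3))**2 = -(27 - 5)**2 = -1*22**2 = -1*484 = -484)
(Y + 58)**2 = (-484 + 58)**2 = (-426)**2 = 181476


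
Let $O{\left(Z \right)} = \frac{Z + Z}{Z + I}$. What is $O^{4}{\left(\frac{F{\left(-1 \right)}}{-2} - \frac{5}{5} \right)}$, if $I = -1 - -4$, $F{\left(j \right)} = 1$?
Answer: $16$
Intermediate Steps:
$I = 3$ ($I = -1 + 4 = 3$)
$O{\left(Z \right)} = \frac{2 Z}{3 + Z}$ ($O{\left(Z \right)} = \frac{Z + Z}{Z + 3} = \frac{2 Z}{3 + Z}$)
$O^{4}{\left(\frac{F{\left(-1 \right)}}{-2} - \frac{5}{5} \right)} = \left(\frac{2 \left(1 \frac{1}{-2} - \frac{5}{5}\right)}{3 + \left(1 \frac{1}{-2} - \frac{5}{5}\right)}\right)^{4} = \left(\frac{2 \left(1 \left(- \frac{1}{2}\right) - 1\right)}{3 + \left(1 \left(- \frac{1}{2}\right) - 1\right)}\right)^{4} = \left(\frac{2 \left(- \frac{1}{2} - 1\right)}{3 - \frac{3}{2}}\right)^{4} = \left(2 \left(- \frac{3}{2}\right) \frac{1}{3 - \frac{3}{2}}\right)^{4} = \left(2 \left(- \frac{3}{2}\right) \frac{1}{\frac{3}{2}}\right)^{4} = \left(2 \left(- \frac{3}{2}\right) \frac{2}{3}\right)^{4} = \left(-2\right)^{4} = 16$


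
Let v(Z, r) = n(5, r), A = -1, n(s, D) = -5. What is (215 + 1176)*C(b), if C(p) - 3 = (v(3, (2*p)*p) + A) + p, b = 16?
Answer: 18083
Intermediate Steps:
v(Z, r) = -5
C(p) = -3 + p (C(p) = 3 + ((-5 - 1) + p) = 3 + (-6 + p) = -3 + p)
(215 + 1176)*C(b) = (215 + 1176)*(-3 + 16) = 1391*13 = 18083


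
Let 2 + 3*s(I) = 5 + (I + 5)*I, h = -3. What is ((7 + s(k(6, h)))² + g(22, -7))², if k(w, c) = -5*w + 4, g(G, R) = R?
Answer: 1302704649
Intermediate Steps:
k(w, c) = 4 - 5*w
s(I) = 1 + I*(5 + I)/3 (s(I) = -⅔ + (5 + (I + 5)*I)/3 = -⅔ + (5 + (5 + I)*I)/3 = -⅔ + (5 + I*(5 + I))/3 = -⅔ + (5/3 + I*(5 + I)/3) = 1 + I*(5 + I)/3)
((7 + s(k(6, h)))² + g(22, -7))² = ((7 + (1 + (4 - 5*6)²/3 + 5*(4 - 5*6)/3))² - 7)² = ((7 + (1 + (4 - 30)²/3 + 5*(4 - 30)/3))² - 7)² = ((7 + (1 + (⅓)*(-26)² + (5/3)*(-26)))² - 7)² = ((7 + (1 + (⅓)*676 - 130/3))² - 7)² = ((7 + (1 + 676/3 - 130/3))² - 7)² = ((7 + 183)² - 7)² = (190² - 7)² = (36100 - 7)² = 36093² = 1302704649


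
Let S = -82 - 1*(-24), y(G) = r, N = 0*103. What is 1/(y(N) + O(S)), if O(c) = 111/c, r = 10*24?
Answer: 58/13809 ≈ 0.0042002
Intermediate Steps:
r = 240
N = 0
y(G) = 240
S = -58 (S = -82 + 24 = -58)
1/(y(N) + O(S)) = 1/(240 + 111/(-58)) = 1/(240 + 111*(-1/58)) = 1/(240 - 111/58) = 1/(13809/58) = 58/13809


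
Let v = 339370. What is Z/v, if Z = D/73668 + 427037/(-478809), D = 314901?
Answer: 39772823731/3990188184063480 ≈ 9.9677e-6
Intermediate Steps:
Z = 39772823731/11757633804 (Z = 314901/73668 + 427037/(-478809) = 314901*(1/73668) + 427037*(-1/478809) = 104967/24556 - 427037/478809 = 39772823731/11757633804 ≈ 3.3827)
Z/v = (39772823731/11757633804)/339370 = (39772823731/11757633804)*(1/339370) = 39772823731/3990188184063480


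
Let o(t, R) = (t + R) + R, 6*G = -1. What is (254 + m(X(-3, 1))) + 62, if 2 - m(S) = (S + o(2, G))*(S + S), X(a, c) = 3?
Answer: 290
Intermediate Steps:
G = -⅙ (G = (⅙)*(-1) = -⅙ ≈ -0.16667)
o(t, R) = t + 2*R (o(t, R) = (R + t) + R = t + 2*R)
m(S) = 2 - 2*S*(5/3 + S) (m(S) = 2 - (S + (2 + 2*(-⅙)))*(S + S) = 2 - (S + (2 - ⅓))*2*S = 2 - (S + 5/3)*2*S = 2 - (5/3 + S)*2*S = 2 - 2*S*(5/3 + S))
(254 + m(X(-3, 1))) + 62 = (254 + (2 - 2*3² - 10/3*3)) + 62 = (254 + (2 - 2*9 - 10)) + 62 = (254 + (2 - 18 - 10)) + 62 = (254 - 26) + 62 = 228 + 62 = 290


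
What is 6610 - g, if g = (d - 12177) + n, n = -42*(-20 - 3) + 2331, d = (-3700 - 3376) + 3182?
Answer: 19384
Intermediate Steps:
d = -3894 (d = -7076 + 3182 = -3894)
n = 3297 (n = -42*(-23) + 2331 = 966 + 2331 = 3297)
g = -12774 (g = (-3894 - 12177) + 3297 = -16071 + 3297 = -12774)
6610 - g = 6610 - 1*(-12774) = 6610 + 12774 = 19384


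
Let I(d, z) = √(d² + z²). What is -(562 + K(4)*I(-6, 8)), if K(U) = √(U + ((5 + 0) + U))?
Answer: -562 - 10*√13 ≈ -598.06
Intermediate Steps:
K(U) = √(5 + 2*U) (K(U) = √(U + (5 + U)) = √(5 + 2*U))
-(562 + K(4)*I(-6, 8)) = -(562 + √(5 + 2*4)*√((-6)² + 8²)) = -(562 + √(5 + 8)*√(36 + 64)) = -(562 + √13*√100) = -(562 + √13*10) = -(562 + 10*√13) = -562 - 10*√13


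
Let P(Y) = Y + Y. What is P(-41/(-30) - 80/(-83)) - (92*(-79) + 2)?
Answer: 9051973/1245 ≈ 7270.7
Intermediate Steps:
P(Y) = 2*Y
P(-41/(-30) - 80/(-83)) - (92*(-79) + 2) = 2*(-41/(-30) - 80/(-83)) - (92*(-79) + 2) = 2*(-41*(-1/30) - 80*(-1/83)) - (-7268 + 2) = 2*(41/30 + 80/83) - 1*(-7266) = 2*(5803/2490) + 7266 = 5803/1245 + 7266 = 9051973/1245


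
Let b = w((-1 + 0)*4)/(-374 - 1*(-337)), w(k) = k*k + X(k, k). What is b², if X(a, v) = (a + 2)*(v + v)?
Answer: 1024/1369 ≈ 0.74799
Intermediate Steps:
X(a, v) = 2*v*(2 + a) (X(a, v) = (2 + a)*(2*v) = 2*v*(2 + a))
w(k) = k² + 2*k*(2 + k) (w(k) = k*k + 2*k*(2 + k) = k² + 2*k*(2 + k))
b = -32/37 (b = (((-1 + 0)*4)*(4 + 3*((-1 + 0)*4)))/(-374 - 1*(-337)) = ((-1*4)*(4 + 3*(-1*4)))/(-374 + 337) = -4*(4 + 3*(-4))/(-37) = -4*(4 - 12)*(-1/37) = -4*(-8)*(-1/37) = 32*(-1/37) = -32/37 ≈ -0.86486)
b² = (-32/37)² = 1024/1369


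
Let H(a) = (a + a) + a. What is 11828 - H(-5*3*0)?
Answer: 11828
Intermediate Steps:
H(a) = 3*a (H(a) = 2*a + a = 3*a)
11828 - H(-5*3*0) = 11828 - 3*-5*3*0 = 11828 - 3*(-15*0) = 11828 - 3*0 = 11828 - 1*0 = 11828 + 0 = 11828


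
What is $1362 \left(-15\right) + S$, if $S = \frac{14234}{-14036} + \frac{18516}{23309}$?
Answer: $- \frac{27620063525}{1351922} \approx -20430.0$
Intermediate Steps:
$S = - \frac{297065}{1351922}$ ($S = 14234 \left(- \frac{1}{14036}\right) + 18516 \cdot \frac{1}{23309} = - \frac{647}{638} + \frac{18516}{23309} = - \frac{297065}{1351922} \approx -0.21974$)
$1362 \left(-15\right) + S = 1362 \left(-15\right) - \frac{297065}{1351922} = -20430 - \frac{297065}{1351922} = - \frac{27620063525}{1351922}$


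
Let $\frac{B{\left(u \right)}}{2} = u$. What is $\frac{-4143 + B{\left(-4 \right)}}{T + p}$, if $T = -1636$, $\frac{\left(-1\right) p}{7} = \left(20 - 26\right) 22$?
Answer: $\frac{4151}{712} \approx 5.8301$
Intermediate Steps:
$p = 924$ ($p = - 7 \left(20 - 26\right) 22 = - 7 \left(\left(-6\right) 22\right) = \left(-7\right) \left(-132\right) = 924$)
$B{\left(u \right)} = 2 u$
$\frac{-4143 + B{\left(-4 \right)}}{T + p} = \frac{-4143 + 2 \left(-4\right)}{-1636 + 924} = \frac{-4143 - 8}{-712} = \left(-4151\right) \left(- \frac{1}{712}\right) = \frac{4151}{712}$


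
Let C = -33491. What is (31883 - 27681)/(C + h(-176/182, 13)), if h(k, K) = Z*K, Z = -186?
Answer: -4202/35909 ≈ -0.11702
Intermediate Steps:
h(k, K) = -186*K
(31883 - 27681)/(C + h(-176/182, 13)) = (31883 - 27681)/(-33491 - 186*13) = 4202/(-33491 - 2418) = 4202/(-35909) = 4202*(-1/35909) = -4202/35909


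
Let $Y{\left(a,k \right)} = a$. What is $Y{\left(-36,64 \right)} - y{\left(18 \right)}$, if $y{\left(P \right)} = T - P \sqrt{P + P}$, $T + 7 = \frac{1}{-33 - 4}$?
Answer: $\frac{2924}{37} \approx 79.027$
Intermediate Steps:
$T = - \frac{260}{37}$ ($T = -7 + \frac{1}{-33 - 4} = -7 + \frac{1}{-37} = -7 - \frac{1}{37} = - \frac{260}{37} \approx -7.027$)
$y{\left(P \right)} = - \frac{260}{37} - \sqrt{2} P^{\frac{3}{2}}$ ($y{\left(P \right)} = - \frac{260}{37} - P \sqrt{P + P} = - \frac{260}{37} - P \sqrt{2 P} = - \frac{260}{37} - P \sqrt{2} \sqrt{P} = - \frac{260}{37} - \sqrt{2} P^{\frac{3}{2}}$)
$Y{\left(-36,64 \right)} - y{\left(18 \right)} = -36 - \left(- \frac{260}{37} - \sqrt{2} \cdot 18^{\frac{3}{2}}\right) = -36 - \left(- \frac{260}{37} - \sqrt{2} \cdot 54 \sqrt{2}\right) = -36 - \left(- \frac{260}{37} - 108\right) = -36 - - \frac{4256}{37} = -36 + \frac{4256}{37} = \frac{2924}{37}$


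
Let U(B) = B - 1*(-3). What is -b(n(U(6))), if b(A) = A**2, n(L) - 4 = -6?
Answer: -4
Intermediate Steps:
U(B) = 3 + B (U(B) = B + 3 = 3 + B)
n(L) = -2 (n(L) = 4 - 6 = -2)
-b(n(U(6))) = -1*(-2)**2 = -1*4 = -4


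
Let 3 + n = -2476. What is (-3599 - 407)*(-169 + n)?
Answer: 10607888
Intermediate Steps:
n = -2479 (n = -3 - 2476 = -2479)
(-3599 - 407)*(-169 + n) = (-3599 - 407)*(-169 - 2479) = -4006*(-2648) = 10607888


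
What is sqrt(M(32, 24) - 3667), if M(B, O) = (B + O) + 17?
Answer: I*sqrt(3594) ≈ 59.95*I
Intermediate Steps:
M(B, O) = 17 + B + O
sqrt(M(32, 24) - 3667) = sqrt((17 + 32 + 24) - 3667) = sqrt(73 - 3667) = sqrt(-3594) = I*sqrt(3594)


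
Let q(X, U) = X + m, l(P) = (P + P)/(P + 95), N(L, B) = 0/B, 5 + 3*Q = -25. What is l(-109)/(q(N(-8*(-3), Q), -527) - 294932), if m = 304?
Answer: -109/2062396 ≈ -5.2851e-5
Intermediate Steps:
Q = -10 (Q = -5/3 + (⅓)*(-25) = -5/3 - 25/3 = -10)
N(L, B) = 0
l(P) = 2*P/(95 + P) (l(P) = (2*P)/(95 + P) = 2*P/(95 + P))
q(X, U) = 304 + X (q(X, U) = X + 304 = 304 + X)
l(-109)/(q(N(-8*(-3), Q), -527) - 294932) = (2*(-109)/(95 - 109))/((304 + 0) - 294932) = (2*(-109)/(-14))/(304 - 294932) = (2*(-109)*(-1/14))/(-294628) = (109/7)*(-1/294628) = -109/2062396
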